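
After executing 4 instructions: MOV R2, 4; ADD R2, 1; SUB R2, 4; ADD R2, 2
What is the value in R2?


Register state trace:
  MOV R2, 4  → R2 = 4
  ADD R2, 1  → R2 = 4 + 1 = 5
  SUB R2, 4  → R2 = 5 - 4 = 1
  ADD R2, 2  → R2 = 1 + 2 = 3
Final: R2 = 3

3


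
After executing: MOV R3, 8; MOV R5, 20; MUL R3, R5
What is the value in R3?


Register state trace:
  MOV R3, 8  → R3 = 8
  MOV R5, 20  → R5 = 20
  MUL R3, R5  → R3 = 8 * 20 = 160
Final: R3 = 160

160


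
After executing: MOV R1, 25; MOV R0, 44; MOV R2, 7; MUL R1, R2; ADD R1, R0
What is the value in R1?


Register state trace:
  MOV R1, 25  → R1 = 25
  MOV R0, 44  → R0 = 44
  MOV R2, 7  → R2 = 7
  MUL R1, R2  → R1 = 25 * 7 = 175
  ADD R1, R0  → R1 = 175 + 44 = 219
Final: R1 = 219

219


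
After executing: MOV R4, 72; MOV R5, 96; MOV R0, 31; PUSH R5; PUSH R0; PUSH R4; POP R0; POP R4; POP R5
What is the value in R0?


Stack trace (top is rightmost):
  MOV R4, 72  → R4 = 72
  MOV R5, 96  → R5 = 96
  MOV R0, 31  → R0 = 31
  PUSH R5  → stack: [96]
  PUSH R0  → stack: [96, 31]
  PUSH R4  → stack: [96, 31, 72]
  POP R0  → R0 = 72, stack: [96, 31]
  POP R4  → R4 = 31, stack: [96]
  POP R5  → R5 = 96, stack: []
Final: R0 = 72

72


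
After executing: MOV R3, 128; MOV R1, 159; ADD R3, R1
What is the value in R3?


Register state trace:
  MOV R3, 128  → R3 = 128
  MOV R1, 159  → R1 = 159
  ADD R3, R1  → R3 = 128 + 159 = 287
Final: R3 = 287

287


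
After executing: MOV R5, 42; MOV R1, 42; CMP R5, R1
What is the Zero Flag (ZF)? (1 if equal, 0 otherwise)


Register state trace:
  MOV R5, 42  → R5 = 42
  MOV R1, 42  → R1 = 42
  CMP R5, R1  → computes 42 - 42 = 0
  Result is zero, so values are equal
ZF = 1

1


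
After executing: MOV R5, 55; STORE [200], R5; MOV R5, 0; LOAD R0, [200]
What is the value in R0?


Register and memory trace:
  MOV R5, 55  → R5 = 55
  STORE [200], R5  → mem[200] = 55
  MOV R5, 0  → R5 = 0
  LOAD R0, [200]  → R0 = mem[200] = 55
Final: R0 = 55

55


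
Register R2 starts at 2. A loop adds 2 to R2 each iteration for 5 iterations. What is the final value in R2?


Starting value: R2 = 2
  Iter 1: R2 = 2 + 2 = 4
  Iter 2: R2 = 4 + 2 = 6
  Iter 3: R2 = 6 + 2 = 8
  Iter 4: R2 = 8 + 2 = 10
  Iter 5: R2 = 10 + 2 = 12
Final: R2 = 12

12


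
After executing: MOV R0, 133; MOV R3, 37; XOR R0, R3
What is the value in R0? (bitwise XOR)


Register state trace:
  MOV R0, 133  → R0 = 133 (0b10000101)
  MOV R3, 37  → R3 = 37 (0b00100101)
  XOR R0, R3  → R0 = 133 XOR 37 = 160 (0b10100000)
Final: R0 = 160

160


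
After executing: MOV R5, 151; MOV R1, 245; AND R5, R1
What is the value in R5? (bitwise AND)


Register state trace:
  MOV R5, 151  → R5 = 151 (0b10010111)
  MOV R1, 245  → R1 = 245 (0b11110101)
  AND R5, R1  → R5 = 151 AND 245 = 149 (0b10010101)
Final: R5 = 149

149


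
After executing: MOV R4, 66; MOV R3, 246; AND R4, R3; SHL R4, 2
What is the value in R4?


Register state trace:
  MOV R4, 66  → R4 = 66 (0b01000010)
  MOV R3, 246  → R3 = 246 (0b11110110)
  AND R4, R3  → R4 = 66 AND 246 = 66 (0b01000010)
  SHL R4, 2  → R4 = 66 << 2 = 264
Final: R4 = 264

264


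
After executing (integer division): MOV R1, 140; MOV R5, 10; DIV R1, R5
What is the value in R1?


Register state trace:
  MOV R1, 140  → R1 = 140
  MOV R5, 10  → R5 = 10
  DIV R1, R5  → R1 = 140 // 10 = 14
Final: R1 = 14

14


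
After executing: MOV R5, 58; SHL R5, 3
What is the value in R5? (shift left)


Register state trace:
  MOV R5, 58  → R5 = 58
  SHL R5, 3  → R5 = 58 << 3 = 58 * 2^3 = 464
Final: R5 = 464

464


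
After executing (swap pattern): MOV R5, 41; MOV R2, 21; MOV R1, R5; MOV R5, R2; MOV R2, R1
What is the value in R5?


Register state trace (swap pattern):
  MOV R5, 41  → R5 = 41
  MOV R2, 21  → R2 = 21
  MOV R1, R5  → R1 = 41  (save R5)
  MOV R5, R2  → R5 = 21  (R5 gets R2's value)
  MOV R2, R1  → R2 = 41  (R2 gets saved value)
Final: R5 = 21

21


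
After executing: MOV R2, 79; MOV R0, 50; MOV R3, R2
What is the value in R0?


Register state trace:
  MOV R2, 79  → R2 = 79
  MOV R0, 50  → R0 = 50
  MOV R3, R2  → R3 = 79
Final: R0 = 50

50


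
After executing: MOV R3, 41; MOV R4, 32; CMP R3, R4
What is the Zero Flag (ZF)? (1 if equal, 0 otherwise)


Register state trace:
  MOV R3, 41  → R3 = 41
  MOV R4, 32  → R4 = 32
  CMP R3, R4  → computes 41 - 32 = 9
  Result is nonzero, so values are not equal
ZF = 0

0


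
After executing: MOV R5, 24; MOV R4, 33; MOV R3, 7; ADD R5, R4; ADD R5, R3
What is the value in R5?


Register state trace:
  MOV R5, 24  → R5 = 24
  MOV R4, 33  → R4 = 33
  MOV R3, 7  → R3 = 7
  ADD R5, R4  → R5 = 24 + 33 = 57
  ADD R5, R3  → R5 = 57 + 7 = 64
Final: R5 = 64

64


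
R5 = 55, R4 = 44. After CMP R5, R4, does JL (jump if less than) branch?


Trace:
  R5 = 55, R4 = 44
  CMP R5, R4  → compares 55 vs 44
  JL checks: is 55 less than 44?
  55 > 44, so condition is false
Branch taken: No

No


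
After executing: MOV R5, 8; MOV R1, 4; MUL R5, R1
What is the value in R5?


Register state trace:
  MOV R5, 8  → R5 = 8
  MOV R1, 4  → R1 = 4
  MUL R5, R1  → R5 = 8 * 4 = 32
Final: R5 = 32

32


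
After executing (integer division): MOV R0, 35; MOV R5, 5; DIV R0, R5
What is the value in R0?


Register state trace:
  MOV R0, 35  → R0 = 35
  MOV R5, 5  → R5 = 5
  DIV R0, R5  → R0 = 35 // 5 = 7
Final: R0 = 7

7


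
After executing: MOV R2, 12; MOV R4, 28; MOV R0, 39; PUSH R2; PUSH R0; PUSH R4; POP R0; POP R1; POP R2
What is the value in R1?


Stack trace (top is rightmost):
  MOV R2, 12  → R2 = 12
  MOV R4, 28  → R4 = 28
  MOV R0, 39  → R0 = 39
  PUSH R2  → stack: [12]
  PUSH R0  → stack: [12, 39]
  PUSH R4  → stack: [12, 39, 28]
  POP R0  → R0 = 28, stack: [12, 39]
  POP R1  → R1 = 39, stack: [12]
  POP R2  → R2 = 12, stack: []
Final: R1 = 39

39


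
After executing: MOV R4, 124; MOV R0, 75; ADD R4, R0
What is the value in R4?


Register state trace:
  MOV R4, 124  → R4 = 124
  MOV R0, 75  → R0 = 75
  ADD R4, R0  → R4 = 124 + 75 = 199
Final: R4 = 199

199


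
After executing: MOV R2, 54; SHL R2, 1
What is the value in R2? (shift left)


Register state trace:
  MOV R2, 54  → R2 = 54
  SHL R2, 1  → R2 = 54 << 1 = 54 * 2^1 = 108
Final: R2 = 108

108


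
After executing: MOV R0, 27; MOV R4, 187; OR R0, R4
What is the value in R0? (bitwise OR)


Register state trace:
  MOV R0, 27  → R0 = 27 (0b00011011)
  MOV R4, 187  → R4 = 187 (0b10111011)
  OR R0, R4   → R0 = 27 OR 187 = 187 (0b10111011)
Final: R0 = 187

187


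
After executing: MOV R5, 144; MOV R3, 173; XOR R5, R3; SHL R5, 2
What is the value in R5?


Register state trace:
  MOV R5, 144  → R5 = 144 (0b10010000)
  MOV R3, 173  → R3 = 173 (0b10101101)
  XOR R5, R3  → R5 = 144 XOR 173 = 61 (0b00111101)
  SHL R5, 2  → R5 = 61 << 2 = 244
Final: R5 = 244

244


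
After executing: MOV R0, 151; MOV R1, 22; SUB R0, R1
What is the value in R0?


Register state trace:
  MOV R0, 151  → R0 = 151
  MOV R1, 22  → R1 = 22
  SUB R0, R1  → R0 = 151 - 22 = 129
Final: R0 = 129

129


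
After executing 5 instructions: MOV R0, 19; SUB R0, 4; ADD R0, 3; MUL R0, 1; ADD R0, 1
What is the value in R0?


Register state trace:
  MOV R0, 19  → R0 = 19
  SUB R0, 4  → R0 = 19 - 4 = 15
  ADD R0, 3  → R0 = 15 + 3 = 18
  MUL R0, 1  → R0 = 18 * 1 = 18
  ADD R0, 1  → R0 = 18 + 1 = 19
Final: R0 = 19

19


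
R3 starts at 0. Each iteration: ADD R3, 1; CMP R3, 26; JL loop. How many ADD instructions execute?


Loop trace (R3 starts at 0, target 26, step 1):
  ADD #1: R3 = 0 + 1 = 1  → 1 < 26, loop
  ADD #2: R3 = 1 + 1 = 2  → 2 < 26, loop
  ADD #3: R3 = 2 + 1 = 3  → 3 < 26, loop
  ADD #4: R3 = 3 + 1 = 4  → 4 < 26, loop
  ADD #5: R3 = 4 + 1 = 5  → 5 < 26, loop
  ADD #6: R3 = 5 + 1 = 6  → 6 < 26, loop
  ADD #7: R3 = 6 + 1 = 7  → 7 < 26, loop
  ADD #8: R3 = 7 + 1 = 8  → 8 < 26, loop
  ADD #9: R3 = 8 + 1 = 9  → 9 < 26, loop
  ADD #10: R3 = 9 + 1 = 10  → 10 < 26, loop
  ADD #11: R3 = 10 + 1 = 11  → 11 < 26, loop
  ADD #12: R3 = 11 + 1 = 12  → 12 < 26, loop
  ADD #13: R3 = 12 + 1 = 13  → 13 < 26, loop
  ADD #14: R3 = 13 + 1 = 14  → 14 < 26, loop
  ADD #15: R3 = 14 + 1 = 15  → 15 < 26, loop
  ADD #16: R3 = 15 + 1 = 16  → 16 < 26, loop
  ADD #17: R3 = 16 + 1 = 17  → 17 < 26, loop
  ADD #18: R3 = 17 + 1 = 18  → 18 < 26, loop
  ADD #19: R3 = 18 + 1 = 19  → 19 < 26, loop
  ADD #20: R3 = 19 + 1 = 20  → 20 < 26, loop
  ADD #21: R3 = 20 + 1 = 21  → 21 < 26, loop
  ADD #22: R3 = 21 + 1 = 22  → 22 < 26, loop
  ADD #23: R3 = 22 + 1 = 23  → 23 < 26, loop
  ADD #24: R3 = 23 + 1 = 24  → 24 < 26, loop
  ADD #25: R3 = 24 + 1 = 25  → 25 < 26, loop
  ADD #26: R3 = 25 + 1 = 26  → 26 >= 26, exit
Total ADD instructions: 26

26


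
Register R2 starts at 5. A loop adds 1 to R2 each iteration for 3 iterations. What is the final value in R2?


Starting value: R2 = 5
  Iter 1: R2 = 5 + 1 = 6
  Iter 2: R2 = 6 + 1 = 7
  Iter 3: R2 = 7 + 1 = 8
Final: R2 = 8

8


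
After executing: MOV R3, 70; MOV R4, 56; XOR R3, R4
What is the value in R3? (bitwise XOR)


Register state trace:
  MOV R3, 70  → R3 = 70 (0b01000110)
  MOV R4, 56  → R4 = 56 (0b00111000)
  XOR R3, R4  → R3 = 70 XOR 56 = 126 (0b01111110)
Final: R3 = 126

126


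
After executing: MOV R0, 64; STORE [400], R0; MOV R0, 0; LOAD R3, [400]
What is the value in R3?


Register and memory trace:
  MOV R0, 64  → R0 = 64
  STORE [400], R0  → mem[400] = 64
  MOV R0, 0  → R0 = 0
  LOAD R3, [400]  → R3 = mem[400] = 64
Final: R3 = 64

64


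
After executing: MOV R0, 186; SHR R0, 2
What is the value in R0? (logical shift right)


Register state trace:
  MOV R0, 186  → R0 = 186
  SHR R0, 2  → R0 = 186 >> 2 = 186 // 2^2 = 46
Final: R0 = 46

46


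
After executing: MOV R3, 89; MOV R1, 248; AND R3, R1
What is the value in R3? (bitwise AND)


Register state trace:
  MOV R3, 89  → R3 = 89 (0b01011001)
  MOV R1, 248  → R1 = 248 (0b11111000)
  AND R3, R1  → R3 = 89 AND 248 = 88 (0b01011000)
Final: R3 = 88

88


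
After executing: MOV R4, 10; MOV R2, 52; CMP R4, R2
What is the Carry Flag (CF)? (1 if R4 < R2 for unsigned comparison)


Register state trace:
  MOV R4, 10  → R4 = 10
  MOV R2, 52  → R2 = 52
  CMP R4, R2  → unsigned 10 - 52: borrow occurs
  10 < 52, so CF = 1
CF = 1

1


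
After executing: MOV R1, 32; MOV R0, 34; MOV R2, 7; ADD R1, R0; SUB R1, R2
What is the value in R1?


Register state trace:
  MOV R1, 32  → R1 = 32
  MOV R0, 34  → R0 = 34
  MOV R2, 7  → R2 = 7
  ADD R1, R0  → R1 = 32 + 34 = 66
  SUB R1, R2  → R1 = 66 - 7 = 59
Final: R1 = 59

59


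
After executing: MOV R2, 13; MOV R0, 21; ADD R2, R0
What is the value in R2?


Register state trace:
  MOV R2, 13  → R2 = 13
  MOV R0, 21  → R0 = 21
  ADD R2, R0  → R2 = 13 + 21 = 34
Final: R2 = 34

34


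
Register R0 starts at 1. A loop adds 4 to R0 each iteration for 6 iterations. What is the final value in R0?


Starting value: R0 = 1
  Iter 1: R0 = 1 + 4 = 5
  Iter 2: R0 = 5 + 4 = 9
  Iter 3: R0 = 9 + 4 = 13
  Iter 4: R0 = 13 + 4 = 17
  Iter 5: R0 = 17 + 4 = 21
  Iter 6: R0 = 21 + 4 = 25
Final: R0 = 25

25


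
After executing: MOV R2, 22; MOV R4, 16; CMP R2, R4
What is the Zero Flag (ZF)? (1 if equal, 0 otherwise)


Register state trace:
  MOV R2, 22  → R2 = 22
  MOV R4, 16  → R4 = 16
  CMP R2, R4  → computes 22 - 16 = 6
  Result is nonzero, so values are not equal
ZF = 0

0


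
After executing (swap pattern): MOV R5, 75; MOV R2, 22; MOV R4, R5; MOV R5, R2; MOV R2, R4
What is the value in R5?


Register state trace (swap pattern):
  MOV R5, 75  → R5 = 75
  MOV R2, 22  → R2 = 22
  MOV R4, R5  → R4 = 75  (save R5)
  MOV R5, R2  → R5 = 22  (R5 gets R2's value)
  MOV R2, R4  → R2 = 75  (R2 gets saved value)
Final: R5 = 22

22


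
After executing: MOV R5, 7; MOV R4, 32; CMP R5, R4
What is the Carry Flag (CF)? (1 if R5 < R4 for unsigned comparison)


Register state trace:
  MOV R5, 7  → R5 = 7
  MOV R4, 32  → R4 = 32
  CMP R5, R4  → unsigned 7 - 32: borrow occurs
  7 < 32, so CF = 1
CF = 1

1


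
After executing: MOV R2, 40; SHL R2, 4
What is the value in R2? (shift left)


Register state trace:
  MOV R2, 40  → R2 = 40
  SHL R2, 4  → R2 = 40 << 4 = 40 * 2^4 = 640
Final: R2 = 640

640


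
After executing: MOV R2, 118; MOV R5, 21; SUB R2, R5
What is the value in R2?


Register state trace:
  MOV R2, 118  → R2 = 118
  MOV R5, 21  → R5 = 21
  SUB R2, R5  → R2 = 118 - 21 = 97
Final: R2 = 97

97


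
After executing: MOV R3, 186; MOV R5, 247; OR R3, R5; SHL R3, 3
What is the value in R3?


Register state trace:
  MOV R3, 186  → R3 = 186 (0b10111010)
  MOV R5, 247  → R5 = 247 (0b11110111)
  OR R3, R5  → R3 = 186 OR 247 = 255 (0b11111111)
  SHL R3, 3  → R3 = 255 << 3 = 2040
Final: R3 = 2040

2040


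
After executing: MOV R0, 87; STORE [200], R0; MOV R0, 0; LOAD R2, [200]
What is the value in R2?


Register and memory trace:
  MOV R0, 87  → R0 = 87
  STORE [200], R0  → mem[200] = 87
  MOV R0, 0  → R0 = 0
  LOAD R2, [200]  → R2 = mem[200] = 87
Final: R2 = 87

87


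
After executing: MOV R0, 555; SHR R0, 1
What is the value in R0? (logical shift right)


Register state trace:
  MOV R0, 555  → R0 = 555
  SHR R0, 1  → R0 = 555 >> 1 = 555 // 2^1 = 277
Final: R0 = 277

277


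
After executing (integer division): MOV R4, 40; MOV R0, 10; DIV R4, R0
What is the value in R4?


Register state trace:
  MOV R4, 40  → R4 = 40
  MOV R0, 10  → R0 = 10
  DIV R4, R0  → R4 = 40 // 10 = 4
Final: R4 = 4

4


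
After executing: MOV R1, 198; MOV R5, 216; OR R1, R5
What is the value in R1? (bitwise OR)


Register state trace:
  MOV R1, 198  → R1 = 198 (0b11000110)
  MOV R5, 216  → R5 = 216 (0b11011000)
  OR R1, R5   → R1 = 198 OR 216 = 222 (0b11011110)
Final: R1 = 222

222


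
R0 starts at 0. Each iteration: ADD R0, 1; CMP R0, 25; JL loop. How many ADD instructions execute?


Loop trace (R0 starts at 0, target 25, step 1):
  ADD #1: R0 = 0 + 1 = 1  → 1 < 25, loop
  ADD #2: R0 = 1 + 1 = 2  → 2 < 25, loop
  ADD #3: R0 = 2 + 1 = 3  → 3 < 25, loop
  ADD #4: R0 = 3 + 1 = 4  → 4 < 25, loop
  ADD #5: R0 = 4 + 1 = 5  → 5 < 25, loop
  ADD #6: R0 = 5 + 1 = 6  → 6 < 25, loop
  ADD #7: R0 = 6 + 1 = 7  → 7 < 25, loop
  ADD #8: R0 = 7 + 1 = 8  → 8 < 25, loop
  ADD #9: R0 = 8 + 1 = 9  → 9 < 25, loop
  ADD #10: R0 = 9 + 1 = 10  → 10 < 25, loop
  ADD #11: R0 = 10 + 1 = 11  → 11 < 25, loop
  ADD #12: R0 = 11 + 1 = 12  → 12 < 25, loop
  ADD #13: R0 = 12 + 1 = 13  → 13 < 25, loop
  ADD #14: R0 = 13 + 1 = 14  → 14 < 25, loop
  ADD #15: R0 = 14 + 1 = 15  → 15 < 25, loop
  ADD #16: R0 = 15 + 1 = 16  → 16 < 25, loop
  ADD #17: R0 = 16 + 1 = 17  → 17 < 25, loop
  ADD #18: R0 = 17 + 1 = 18  → 18 < 25, loop
  ADD #19: R0 = 18 + 1 = 19  → 19 < 25, loop
  ADD #20: R0 = 19 + 1 = 20  → 20 < 25, loop
  ADD #21: R0 = 20 + 1 = 21  → 21 < 25, loop
  ADD #22: R0 = 21 + 1 = 22  → 22 < 25, loop
  ADD #23: R0 = 22 + 1 = 23  → 23 < 25, loop
  ADD #24: R0 = 23 + 1 = 24  → 24 < 25, loop
  ADD #25: R0 = 24 + 1 = 25  → 25 >= 25, exit
Total ADD instructions: 25

25


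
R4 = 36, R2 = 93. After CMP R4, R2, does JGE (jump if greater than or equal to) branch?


Trace:
  R4 = 36, R2 = 93
  CMP R4, R2  → compares 36 vs 93
  JGE checks: is 36 greater than or equal to 93?
  36 < 93, so condition is false
Branch taken: No

No


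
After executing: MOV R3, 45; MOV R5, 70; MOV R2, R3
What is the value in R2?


Register state trace:
  MOV R3, 45  → R3 = 45
  MOV R5, 70  → R5 = 70
  MOV R2, R3  → R2 = 45
Final: R2 = 45

45


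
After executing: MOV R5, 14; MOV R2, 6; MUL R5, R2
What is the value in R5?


Register state trace:
  MOV R5, 14  → R5 = 14
  MOV R2, 6  → R2 = 6
  MUL R5, R2  → R5 = 14 * 6 = 84
Final: R5 = 84

84


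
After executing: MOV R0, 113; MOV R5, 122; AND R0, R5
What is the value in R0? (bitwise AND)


Register state trace:
  MOV R0, 113  → R0 = 113 (0b01110001)
  MOV R5, 122  → R5 = 122 (0b01111010)
  AND R0, R5  → R0 = 113 AND 122 = 112 (0b01110000)
Final: R0 = 112

112


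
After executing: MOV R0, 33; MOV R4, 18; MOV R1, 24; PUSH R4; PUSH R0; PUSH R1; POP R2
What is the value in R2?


Stack trace (top is rightmost):
  MOV R0, 33  → R0 = 33
  MOV R4, 18  → R4 = 18
  MOV R1, 24  → R1 = 24
  PUSH R4  → stack: [18]
  PUSH R0  → stack: [18, 33]
  PUSH R1  → stack: [18, 33, 24]
  POP R2  → R2 = 24, stack: [18, 33]
Final: R2 = 24

24


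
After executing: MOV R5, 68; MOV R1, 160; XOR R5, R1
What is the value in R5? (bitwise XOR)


Register state trace:
  MOV R5, 68  → R5 = 68 (0b01000100)
  MOV R1, 160  → R1 = 160 (0b10100000)
  XOR R5, R1  → R5 = 68 XOR 160 = 228 (0b11100100)
Final: R5 = 228

228


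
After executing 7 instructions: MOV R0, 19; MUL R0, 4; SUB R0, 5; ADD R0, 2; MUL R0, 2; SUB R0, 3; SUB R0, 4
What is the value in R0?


Register state trace:
  MOV R0, 19  → R0 = 19
  MUL R0, 4  → R0 = 19 * 4 = 76
  SUB R0, 5  → R0 = 76 - 5 = 71
  ADD R0, 2  → R0 = 71 + 2 = 73
  MUL R0, 2  → R0 = 73 * 2 = 146
  SUB R0, 3  → R0 = 146 - 3 = 143
  SUB R0, 4  → R0 = 143 - 4 = 139
Final: R0 = 139

139


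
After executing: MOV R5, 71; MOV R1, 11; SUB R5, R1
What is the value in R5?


Register state trace:
  MOV R5, 71  → R5 = 71
  MOV R1, 11  → R1 = 11
  SUB R5, R1  → R5 = 71 - 11 = 60
Final: R5 = 60

60


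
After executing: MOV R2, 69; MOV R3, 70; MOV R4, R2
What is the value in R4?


Register state trace:
  MOV R2, 69  → R2 = 69
  MOV R3, 70  → R3 = 70
  MOV R4, R2  → R4 = 69
Final: R4 = 69

69


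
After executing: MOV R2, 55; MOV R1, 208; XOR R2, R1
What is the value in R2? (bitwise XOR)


Register state trace:
  MOV R2, 55  → R2 = 55 (0b00110111)
  MOV R1, 208  → R1 = 208 (0b11010000)
  XOR R2, R1  → R2 = 55 XOR 208 = 231 (0b11100111)
Final: R2 = 231

231


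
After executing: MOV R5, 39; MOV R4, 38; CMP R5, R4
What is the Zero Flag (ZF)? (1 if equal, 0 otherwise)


Register state trace:
  MOV R5, 39  → R5 = 39
  MOV R4, 38  → R4 = 38
  CMP R5, R4  → computes 39 - 38 = 1
  Result is nonzero, so values are not equal
ZF = 0

0


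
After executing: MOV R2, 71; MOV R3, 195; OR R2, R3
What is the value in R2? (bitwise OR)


Register state trace:
  MOV R2, 71  → R2 = 71 (0b01000111)
  MOV R3, 195  → R3 = 195 (0b11000011)
  OR R2, R3   → R2 = 71 OR 195 = 199 (0b11000111)
Final: R2 = 199

199


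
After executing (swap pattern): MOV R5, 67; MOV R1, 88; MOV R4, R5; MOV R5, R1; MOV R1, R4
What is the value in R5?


Register state trace (swap pattern):
  MOV R5, 67  → R5 = 67
  MOV R1, 88  → R1 = 88
  MOV R4, R5  → R4 = 67  (save R5)
  MOV R5, R1  → R5 = 88  (R5 gets R1's value)
  MOV R1, R4  → R1 = 67  (R1 gets saved value)
Final: R5 = 88

88


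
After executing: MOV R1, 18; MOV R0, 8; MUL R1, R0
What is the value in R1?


Register state trace:
  MOV R1, 18  → R1 = 18
  MOV R0, 8  → R0 = 8
  MUL R1, R0  → R1 = 18 * 8 = 144
Final: R1 = 144

144


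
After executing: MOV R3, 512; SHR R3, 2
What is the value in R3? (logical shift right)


Register state trace:
  MOV R3, 512  → R3 = 512
  SHR R3, 2  → R3 = 512 >> 2 = 512 // 2^2 = 128
Final: R3 = 128

128


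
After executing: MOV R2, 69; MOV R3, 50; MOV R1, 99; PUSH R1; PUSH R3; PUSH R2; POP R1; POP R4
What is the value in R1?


Stack trace (top is rightmost):
  MOV R2, 69  → R2 = 69
  MOV R3, 50  → R3 = 50
  MOV R1, 99  → R1 = 99
  PUSH R1  → stack: [99]
  PUSH R3  → stack: [99, 50]
  PUSH R2  → stack: [99, 50, 69]
  POP R1  → R1 = 69, stack: [99, 50]
  POP R4  → R4 = 50, stack: [99]
Final: R1 = 69

69


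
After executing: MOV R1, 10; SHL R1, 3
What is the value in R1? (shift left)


Register state trace:
  MOV R1, 10  → R1 = 10
  SHL R1, 3  → R1 = 10 << 3 = 10 * 2^3 = 80
Final: R1 = 80

80


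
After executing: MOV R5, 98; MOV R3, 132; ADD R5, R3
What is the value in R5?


Register state trace:
  MOV R5, 98  → R5 = 98
  MOV R3, 132  → R3 = 132
  ADD R5, R3  → R5 = 98 + 132 = 230
Final: R5 = 230

230


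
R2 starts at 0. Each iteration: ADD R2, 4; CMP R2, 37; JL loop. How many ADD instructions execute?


Loop trace (R2 starts at 0, target 37, step 4):
  ADD #1: R2 = 0 + 4 = 4  → 4 < 37, loop
  ADD #2: R2 = 4 + 4 = 8  → 8 < 37, loop
  ADD #3: R2 = 8 + 4 = 12  → 12 < 37, loop
  ADD #4: R2 = 12 + 4 = 16  → 16 < 37, loop
  ADD #5: R2 = 16 + 4 = 20  → 20 < 37, loop
  ADD #6: R2 = 20 + 4 = 24  → 24 < 37, loop
  ADD #7: R2 = 24 + 4 = 28  → 28 < 37, loop
  ADD #8: R2 = 28 + 4 = 32  → 32 < 37, loop
  ADD #9: R2 = 32 + 4 = 36  → 36 < 37, loop
  ADD #10: R2 = 36 + 4 = 40  → 40 >= 37, exit
Total ADD instructions: 10

10


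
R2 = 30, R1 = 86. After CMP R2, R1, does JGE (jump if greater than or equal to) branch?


Trace:
  R2 = 30, R1 = 86
  CMP R2, R1  → compares 30 vs 86
  JGE checks: is 30 greater than or equal to 86?
  30 < 86, so condition is false
Branch taken: No

No


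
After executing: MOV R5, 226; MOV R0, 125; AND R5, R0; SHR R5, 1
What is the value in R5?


Register state trace:
  MOV R5, 226  → R5 = 226 (0b11100010)
  MOV R0, 125  → R0 = 125 (0b01111101)
  AND R5, R0  → R5 = 226 AND 125 = 96 (0b01100000)
  SHR R5, 1  → R5 = 96 >> 1 = 48
Final: R5 = 48

48


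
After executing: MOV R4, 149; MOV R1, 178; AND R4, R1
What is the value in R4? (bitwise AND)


Register state trace:
  MOV R4, 149  → R4 = 149 (0b10010101)
  MOV R1, 178  → R1 = 178 (0b10110010)
  AND R4, R1  → R4 = 149 AND 178 = 144 (0b10010000)
Final: R4 = 144

144


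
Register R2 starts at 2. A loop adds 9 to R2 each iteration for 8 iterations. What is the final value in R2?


Starting value: R2 = 2
  Iter 1: R2 = 2 + 9 = 11
  Iter 2: R2 = 11 + 9 = 20
  Iter 3: R2 = 20 + 9 = 29
  Iter 4: R2 = 29 + 9 = 38
  Iter 5: R2 = 38 + 9 = 47
  Iter 6: R2 = 47 + 9 = 56
  Iter 7: R2 = 56 + 9 = 65
  Iter 8: R2 = 65 + 9 = 74
Final: R2 = 74

74


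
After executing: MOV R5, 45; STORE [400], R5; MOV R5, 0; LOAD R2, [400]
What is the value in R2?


Register and memory trace:
  MOV R5, 45  → R5 = 45
  STORE [400], R5  → mem[400] = 45
  MOV R5, 0  → R5 = 0
  LOAD R2, [400]  → R2 = mem[400] = 45
Final: R2 = 45

45


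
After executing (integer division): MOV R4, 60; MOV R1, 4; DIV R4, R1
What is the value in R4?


Register state trace:
  MOV R4, 60  → R4 = 60
  MOV R1, 4  → R1 = 4
  DIV R4, R1  → R4 = 60 // 4 = 15
Final: R4 = 15

15


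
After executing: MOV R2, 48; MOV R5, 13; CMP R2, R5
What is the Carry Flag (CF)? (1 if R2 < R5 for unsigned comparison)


Register state trace:
  MOV R2, 48  → R2 = 48
  MOV R5, 13  → R5 = 13
  CMP R2, R5  → unsigned 48 - 13: no borrow
  48 >= 13, so CF = 0
CF = 0

0


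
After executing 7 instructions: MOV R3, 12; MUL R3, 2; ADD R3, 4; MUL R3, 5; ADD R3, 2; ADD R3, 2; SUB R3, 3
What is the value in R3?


Register state trace:
  MOV R3, 12  → R3 = 12
  MUL R3, 2  → R3 = 12 * 2 = 24
  ADD R3, 4  → R3 = 24 + 4 = 28
  MUL R3, 5  → R3 = 28 * 5 = 140
  ADD R3, 2  → R3 = 140 + 2 = 142
  ADD R3, 2  → R3 = 142 + 2 = 144
  SUB R3, 3  → R3 = 144 - 3 = 141
Final: R3 = 141

141


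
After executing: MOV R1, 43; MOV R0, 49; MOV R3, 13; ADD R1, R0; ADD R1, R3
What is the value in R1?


Register state trace:
  MOV R1, 43  → R1 = 43
  MOV R0, 49  → R0 = 49
  MOV R3, 13  → R3 = 13
  ADD R1, R0  → R1 = 43 + 49 = 92
  ADD R1, R3  → R1 = 92 + 13 = 105
Final: R1 = 105

105


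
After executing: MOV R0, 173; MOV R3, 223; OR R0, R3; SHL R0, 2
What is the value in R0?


Register state trace:
  MOV R0, 173  → R0 = 173 (0b10101101)
  MOV R3, 223  → R3 = 223 (0b11011111)
  OR R0, R3  → R0 = 173 OR 223 = 255 (0b11111111)
  SHL R0, 2  → R0 = 255 << 2 = 1020
Final: R0 = 1020

1020


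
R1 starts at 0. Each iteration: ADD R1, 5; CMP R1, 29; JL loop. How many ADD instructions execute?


Loop trace (R1 starts at 0, target 29, step 5):
  ADD #1: R1 = 0 + 5 = 5  → 5 < 29, loop
  ADD #2: R1 = 5 + 5 = 10  → 10 < 29, loop
  ADD #3: R1 = 10 + 5 = 15  → 15 < 29, loop
  ADD #4: R1 = 15 + 5 = 20  → 20 < 29, loop
  ADD #5: R1 = 20 + 5 = 25  → 25 < 29, loop
  ADD #6: R1 = 25 + 5 = 30  → 30 >= 29, exit
Total ADD instructions: 6

6


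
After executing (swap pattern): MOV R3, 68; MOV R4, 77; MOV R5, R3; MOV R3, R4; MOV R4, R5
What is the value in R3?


Register state trace (swap pattern):
  MOV R3, 68  → R3 = 68
  MOV R4, 77  → R4 = 77
  MOV R5, R3  → R5 = 68  (save R3)
  MOV R3, R4  → R3 = 77  (R3 gets R4's value)
  MOV R4, R5  → R4 = 68  (R4 gets saved value)
Final: R3 = 77

77


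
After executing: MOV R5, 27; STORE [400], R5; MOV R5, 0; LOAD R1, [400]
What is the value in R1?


Register and memory trace:
  MOV R5, 27  → R5 = 27
  STORE [400], R5  → mem[400] = 27
  MOV R5, 0  → R5 = 0
  LOAD R1, [400]  → R1 = mem[400] = 27
Final: R1 = 27

27


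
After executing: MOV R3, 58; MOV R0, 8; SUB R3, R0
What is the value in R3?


Register state trace:
  MOV R3, 58  → R3 = 58
  MOV R0, 8  → R0 = 8
  SUB R3, R0  → R3 = 58 - 8 = 50
Final: R3 = 50

50


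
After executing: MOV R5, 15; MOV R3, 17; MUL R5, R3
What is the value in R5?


Register state trace:
  MOV R5, 15  → R5 = 15
  MOV R3, 17  → R3 = 17
  MUL R5, R3  → R5 = 15 * 17 = 255
Final: R5 = 255

255


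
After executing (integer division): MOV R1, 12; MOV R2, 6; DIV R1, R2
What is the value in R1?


Register state trace:
  MOV R1, 12  → R1 = 12
  MOV R2, 6  → R2 = 6
  DIV R1, R2  → R1 = 12 // 6 = 2
Final: R1 = 2

2


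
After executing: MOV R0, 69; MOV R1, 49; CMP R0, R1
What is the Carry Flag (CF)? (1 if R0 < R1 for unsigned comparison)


Register state trace:
  MOV R0, 69  → R0 = 69
  MOV R1, 49  → R1 = 49
  CMP R0, R1  → unsigned 69 - 49: no borrow
  69 >= 49, so CF = 0
CF = 0

0


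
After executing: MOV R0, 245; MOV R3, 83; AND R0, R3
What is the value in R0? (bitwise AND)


Register state trace:
  MOV R0, 245  → R0 = 245 (0b11110101)
  MOV R3, 83  → R3 = 83 (0b01010011)
  AND R0, R3  → R0 = 245 AND 83 = 81 (0b01010001)
Final: R0 = 81

81


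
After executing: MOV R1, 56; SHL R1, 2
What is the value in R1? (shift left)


Register state trace:
  MOV R1, 56  → R1 = 56
  SHL R1, 2  → R1 = 56 << 2 = 56 * 2^2 = 224
Final: R1 = 224

224


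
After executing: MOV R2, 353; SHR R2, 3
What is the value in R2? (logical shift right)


Register state trace:
  MOV R2, 353  → R2 = 353
  SHR R2, 3  → R2 = 353 >> 3 = 353 // 2^3 = 44
Final: R2 = 44

44


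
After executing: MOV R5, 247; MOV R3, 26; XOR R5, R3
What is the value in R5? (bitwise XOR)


Register state trace:
  MOV R5, 247  → R5 = 247 (0b11110111)
  MOV R3, 26  → R3 = 26 (0b00011010)
  XOR R5, R3  → R5 = 247 XOR 26 = 237 (0b11101101)
Final: R5 = 237

237


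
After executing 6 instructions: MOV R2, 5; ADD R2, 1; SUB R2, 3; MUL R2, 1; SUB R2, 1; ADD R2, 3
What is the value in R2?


Register state trace:
  MOV R2, 5  → R2 = 5
  ADD R2, 1  → R2 = 5 + 1 = 6
  SUB R2, 3  → R2 = 6 - 3 = 3
  MUL R2, 1  → R2 = 3 * 1 = 3
  SUB R2, 1  → R2 = 3 - 1 = 2
  ADD R2, 3  → R2 = 2 + 3 = 5
Final: R2 = 5

5


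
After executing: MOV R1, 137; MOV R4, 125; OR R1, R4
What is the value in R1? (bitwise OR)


Register state trace:
  MOV R1, 137  → R1 = 137 (0b10001001)
  MOV R4, 125  → R4 = 125 (0b01111101)
  OR R1, R4   → R1 = 137 OR 125 = 253 (0b11111101)
Final: R1 = 253

253


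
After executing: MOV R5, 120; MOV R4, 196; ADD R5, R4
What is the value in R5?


Register state trace:
  MOV R5, 120  → R5 = 120
  MOV R4, 196  → R4 = 196
  ADD R5, R4  → R5 = 120 + 196 = 316
Final: R5 = 316

316


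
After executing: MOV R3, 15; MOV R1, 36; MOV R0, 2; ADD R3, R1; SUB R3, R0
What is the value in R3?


Register state trace:
  MOV R3, 15  → R3 = 15
  MOV R1, 36  → R1 = 36
  MOV R0, 2  → R0 = 2
  ADD R3, R1  → R3 = 15 + 36 = 51
  SUB R3, R0  → R3 = 51 - 2 = 49
Final: R3 = 49

49


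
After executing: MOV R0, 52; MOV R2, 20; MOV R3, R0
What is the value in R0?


Register state trace:
  MOV R0, 52  → R0 = 52
  MOV R2, 20  → R2 = 20
  MOV R3, R0  → R3 = 52
Final: R0 = 52

52


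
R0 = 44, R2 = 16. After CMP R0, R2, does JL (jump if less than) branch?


Trace:
  R0 = 44, R2 = 16
  CMP R0, R2  → compares 44 vs 16
  JL checks: is 44 less than 16?
  44 > 16, so condition is false
Branch taken: No

No


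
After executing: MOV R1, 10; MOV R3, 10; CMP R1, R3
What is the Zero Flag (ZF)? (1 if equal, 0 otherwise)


Register state trace:
  MOV R1, 10  → R1 = 10
  MOV R3, 10  → R3 = 10
  CMP R1, R3  → computes 10 - 10 = 0
  Result is zero, so values are equal
ZF = 1

1


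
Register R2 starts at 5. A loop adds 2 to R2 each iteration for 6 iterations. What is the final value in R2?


Starting value: R2 = 5
  Iter 1: R2 = 5 + 2 = 7
  Iter 2: R2 = 7 + 2 = 9
  Iter 3: R2 = 9 + 2 = 11
  Iter 4: R2 = 11 + 2 = 13
  Iter 5: R2 = 13 + 2 = 15
  Iter 6: R2 = 15 + 2 = 17
Final: R2 = 17

17


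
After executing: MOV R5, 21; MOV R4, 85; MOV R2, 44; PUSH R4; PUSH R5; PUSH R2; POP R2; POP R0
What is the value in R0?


Stack trace (top is rightmost):
  MOV R5, 21  → R5 = 21
  MOV R4, 85  → R4 = 85
  MOV R2, 44  → R2 = 44
  PUSH R4  → stack: [85]
  PUSH R5  → stack: [85, 21]
  PUSH R2  → stack: [85, 21, 44]
  POP R2  → R2 = 44, stack: [85, 21]
  POP R0  → R0 = 21, stack: [85]
Final: R0 = 21

21


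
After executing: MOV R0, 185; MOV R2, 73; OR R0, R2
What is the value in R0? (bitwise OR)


Register state trace:
  MOV R0, 185  → R0 = 185 (0b10111001)
  MOV R2, 73  → R2 = 73 (0b01001001)
  OR R0, R2   → R0 = 185 OR 73 = 249 (0b11111001)
Final: R0 = 249

249


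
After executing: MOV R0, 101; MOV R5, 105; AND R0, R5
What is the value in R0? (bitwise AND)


Register state trace:
  MOV R0, 101  → R0 = 101 (0b01100101)
  MOV R5, 105  → R5 = 105 (0b01101001)
  AND R0, R5  → R0 = 101 AND 105 = 97 (0b01100001)
Final: R0 = 97

97


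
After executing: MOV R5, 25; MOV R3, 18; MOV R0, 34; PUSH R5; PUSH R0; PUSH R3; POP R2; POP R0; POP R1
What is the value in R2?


Stack trace (top is rightmost):
  MOV R5, 25  → R5 = 25
  MOV R3, 18  → R3 = 18
  MOV R0, 34  → R0 = 34
  PUSH R5  → stack: [25]
  PUSH R0  → stack: [25, 34]
  PUSH R3  → stack: [25, 34, 18]
  POP R2  → R2 = 18, stack: [25, 34]
  POP R0  → R0 = 34, stack: [25]
  POP R1  → R1 = 25, stack: []
Final: R2 = 18

18


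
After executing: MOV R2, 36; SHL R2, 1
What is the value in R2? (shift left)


Register state trace:
  MOV R2, 36  → R2 = 36
  SHL R2, 1  → R2 = 36 << 1 = 36 * 2^1 = 72
Final: R2 = 72

72


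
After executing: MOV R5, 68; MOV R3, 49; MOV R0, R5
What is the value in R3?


Register state trace:
  MOV R5, 68  → R5 = 68
  MOV R3, 49  → R3 = 49
  MOV R0, R5  → R0 = 68
Final: R3 = 49

49


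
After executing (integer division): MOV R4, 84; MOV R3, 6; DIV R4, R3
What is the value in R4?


Register state trace:
  MOV R4, 84  → R4 = 84
  MOV R3, 6  → R3 = 6
  DIV R4, R3  → R4 = 84 // 6 = 14
Final: R4 = 14

14


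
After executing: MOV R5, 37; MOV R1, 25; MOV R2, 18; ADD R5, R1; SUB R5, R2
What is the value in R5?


Register state trace:
  MOV R5, 37  → R5 = 37
  MOV R1, 25  → R1 = 25
  MOV R2, 18  → R2 = 18
  ADD R5, R1  → R5 = 37 + 25 = 62
  SUB R5, R2  → R5 = 62 - 18 = 44
Final: R5 = 44

44


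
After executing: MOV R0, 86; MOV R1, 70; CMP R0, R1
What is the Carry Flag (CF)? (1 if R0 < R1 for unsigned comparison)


Register state trace:
  MOV R0, 86  → R0 = 86
  MOV R1, 70  → R1 = 70
  CMP R0, R1  → unsigned 86 - 70: no borrow
  86 >= 70, so CF = 0
CF = 0

0


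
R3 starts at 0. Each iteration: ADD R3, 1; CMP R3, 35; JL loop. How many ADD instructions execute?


Loop trace (R3 starts at 0, target 35, step 1):
  ADD #1: R3 = 0 + 1 = 1  → 1 < 35, loop
  ADD #2: R3 = 1 + 1 = 2  → 2 < 35, loop
  ADD #3: R3 = 2 + 1 = 3  → 3 < 35, loop
  ADD #4: R3 = 3 + 1 = 4  → 4 < 35, loop
  ADD #5: R3 = 4 + 1 = 5  → 5 < 35, loop
  ADD #6: R3 = 5 + 1 = 6  → 6 < 35, loop
  ADD #7: R3 = 6 + 1 = 7  → 7 < 35, loop
  ADD #8: R3 = 7 + 1 = 8  → 8 < 35, loop
  ADD #9: R3 = 8 + 1 = 9  → 9 < 35, loop
  ADD #10: R3 = 9 + 1 = 10  → 10 < 35, loop
  ADD #11: R3 = 10 + 1 = 11  → 11 < 35, loop
  ADD #12: R3 = 11 + 1 = 12  → 12 < 35, loop
  ADD #13: R3 = 12 + 1 = 13  → 13 < 35, loop
  ADD #14: R3 = 13 + 1 = 14  → 14 < 35, loop
  ADD #15: R3 = 14 + 1 = 15  → 15 < 35, loop
  ADD #16: R3 = 15 + 1 = 16  → 16 < 35, loop
  ADD #17: R3 = 16 + 1 = 17  → 17 < 35, loop
  ADD #18: R3 = 17 + 1 = 18  → 18 < 35, loop
  ADD #19: R3 = 18 + 1 = 19  → 19 < 35, loop
  ADD #20: R3 = 19 + 1 = 20  → 20 < 35, loop
  ADD #21: R3 = 20 + 1 = 21  → 21 < 35, loop
  ADD #22: R3 = 21 + 1 = 22  → 22 < 35, loop
  ADD #23: R3 = 22 + 1 = 23  → 23 < 35, loop
  ADD #24: R3 = 23 + 1 = 24  → 24 < 35, loop
  ADD #25: R3 = 24 + 1 = 25  → 25 < 35, loop
  ADD #26: R3 = 25 + 1 = 26  → 26 < 35, loop
  ADD #27: R3 = 26 + 1 = 27  → 27 < 35, loop
  ADD #28: R3 = 27 + 1 = 28  → 28 < 35, loop
  ADD #29: R3 = 28 + 1 = 29  → 29 < 35, loop
  ADD #30: R3 = 29 + 1 = 30  → 30 < 35, loop
  ADD #31: R3 = 30 + 1 = 31  → 31 < 35, loop
  ADD #32: R3 = 31 + 1 = 32  → 32 < 35, loop
  ADD #33: R3 = 32 + 1 = 33  → 33 < 35, loop
  ADD #34: R3 = 33 + 1 = 34  → 34 < 35, loop
  ADD #35: R3 = 34 + 1 = 35  → 35 >= 35, exit
Total ADD instructions: 35

35


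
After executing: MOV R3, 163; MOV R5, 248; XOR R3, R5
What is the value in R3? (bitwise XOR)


Register state trace:
  MOV R3, 163  → R3 = 163 (0b10100011)
  MOV R5, 248  → R5 = 248 (0b11111000)
  XOR R3, R5  → R3 = 163 XOR 248 = 91 (0b01011011)
Final: R3 = 91

91


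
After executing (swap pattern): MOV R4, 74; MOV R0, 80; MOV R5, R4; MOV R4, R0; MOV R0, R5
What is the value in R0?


Register state trace (swap pattern):
  MOV R4, 74  → R4 = 74
  MOV R0, 80  → R0 = 80
  MOV R5, R4  → R5 = 74  (save R4)
  MOV R4, R0  → R4 = 80  (R4 gets R0's value)
  MOV R0, R5  → R0 = 74  (R0 gets saved value)
Final: R0 = 74

74


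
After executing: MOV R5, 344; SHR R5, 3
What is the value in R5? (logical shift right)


Register state trace:
  MOV R5, 344  → R5 = 344
  SHR R5, 3  → R5 = 344 >> 3 = 344 // 2^3 = 43
Final: R5 = 43

43


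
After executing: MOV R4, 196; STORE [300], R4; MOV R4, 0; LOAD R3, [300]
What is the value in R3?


Register and memory trace:
  MOV R4, 196  → R4 = 196
  STORE [300], R4  → mem[300] = 196
  MOV R4, 0  → R4 = 0
  LOAD R3, [300]  → R3 = mem[300] = 196
Final: R3 = 196

196


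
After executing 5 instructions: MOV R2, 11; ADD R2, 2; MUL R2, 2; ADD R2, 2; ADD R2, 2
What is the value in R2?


Register state trace:
  MOV R2, 11  → R2 = 11
  ADD R2, 2  → R2 = 11 + 2 = 13
  MUL R2, 2  → R2 = 13 * 2 = 26
  ADD R2, 2  → R2 = 26 + 2 = 28
  ADD R2, 2  → R2 = 28 + 2 = 30
Final: R2 = 30

30


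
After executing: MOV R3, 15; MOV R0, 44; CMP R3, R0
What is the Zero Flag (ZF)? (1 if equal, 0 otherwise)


Register state trace:
  MOV R3, 15  → R3 = 15
  MOV R0, 44  → R0 = 44
  CMP R3, R0  → computes 15 - 44 = -29
  Result is nonzero, so values are not equal
ZF = 0

0


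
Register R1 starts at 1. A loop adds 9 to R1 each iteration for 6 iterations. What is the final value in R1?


Starting value: R1 = 1
  Iter 1: R1 = 1 + 9 = 10
  Iter 2: R1 = 10 + 9 = 19
  Iter 3: R1 = 19 + 9 = 28
  Iter 4: R1 = 28 + 9 = 37
  Iter 5: R1 = 37 + 9 = 46
  Iter 6: R1 = 46 + 9 = 55
Final: R1 = 55

55


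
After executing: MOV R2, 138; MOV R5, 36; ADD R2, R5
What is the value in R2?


Register state trace:
  MOV R2, 138  → R2 = 138
  MOV R5, 36  → R5 = 36
  ADD R2, R5  → R2 = 138 + 36 = 174
Final: R2 = 174

174


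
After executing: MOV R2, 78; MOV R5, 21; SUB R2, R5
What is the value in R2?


Register state trace:
  MOV R2, 78  → R2 = 78
  MOV R5, 21  → R5 = 21
  SUB R2, R5  → R2 = 78 - 21 = 57
Final: R2 = 57

57


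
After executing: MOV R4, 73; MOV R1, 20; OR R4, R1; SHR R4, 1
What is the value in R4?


Register state trace:
  MOV R4, 73  → R4 = 73 (0b01001001)
  MOV R1, 20  → R1 = 20 (0b00010100)
  OR R4, R1  → R4 = 73 OR 20 = 93 (0b01011101)
  SHR R4, 1  → R4 = 93 >> 1 = 46
Final: R4 = 46

46


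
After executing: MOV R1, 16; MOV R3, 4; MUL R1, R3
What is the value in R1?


Register state trace:
  MOV R1, 16  → R1 = 16
  MOV R3, 4  → R3 = 4
  MUL R1, R3  → R1 = 16 * 4 = 64
Final: R1 = 64

64


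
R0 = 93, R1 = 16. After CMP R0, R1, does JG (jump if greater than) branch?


Trace:
  R0 = 93, R1 = 16
  CMP R0, R1  → compares 93 vs 16
  JG checks: is 93 greater than 16?
  93 > 16, so condition is true
Branch taken: Yes

Yes


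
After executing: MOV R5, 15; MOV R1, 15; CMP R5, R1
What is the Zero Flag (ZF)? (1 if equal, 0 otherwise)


Register state trace:
  MOV R5, 15  → R5 = 15
  MOV R1, 15  → R1 = 15
  CMP R5, R1  → computes 15 - 15 = 0
  Result is zero, so values are equal
ZF = 1

1


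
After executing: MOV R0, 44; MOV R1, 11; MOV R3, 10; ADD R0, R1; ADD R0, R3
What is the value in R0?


Register state trace:
  MOV R0, 44  → R0 = 44
  MOV R1, 11  → R1 = 11
  MOV R3, 10  → R3 = 10
  ADD R0, R1  → R0 = 44 + 11 = 55
  ADD R0, R3  → R0 = 55 + 10 = 65
Final: R0 = 65

65


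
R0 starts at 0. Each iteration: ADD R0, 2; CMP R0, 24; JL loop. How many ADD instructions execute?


Loop trace (R0 starts at 0, target 24, step 2):
  ADD #1: R0 = 0 + 2 = 2  → 2 < 24, loop
  ADD #2: R0 = 2 + 2 = 4  → 4 < 24, loop
  ADD #3: R0 = 4 + 2 = 6  → 6 < 24, loop
  ADD #4: R0 = 6 + 2 = 8  → 8 < 24, loop
  ADD #5: R0 = 8 + 2 = 10  → 10 < 24, loop
  ADD #6: R0 = 10 + 2 = 12  → 12 < 24, loop
  ADD #7: R0 = 12 + 2 = 14  → 14 < 24, loop
  ADD #8: R0 = 14 + 2 = 16  → 16 < 24, loop
  ADD #9: R0 = 16 + 2 = 18  → 18 < 24, loop
  ADD #10: R0 = 18 + 2 = 20  → 20 < 24, loop
  ADD #11: R0 = 20 + 2 = 22  → 22 < 24, loop
  ADD #12: R0 = 22 + 2 = 24  → 24 >= 24, exit
Total ADD instructions: 12

12


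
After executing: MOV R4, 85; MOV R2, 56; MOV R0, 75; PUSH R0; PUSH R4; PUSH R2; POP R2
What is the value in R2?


Stack trace (top is rightmost):
  MOV R4, 85  → R4 = 85
  MOV R2, 56  → R2 = 56
  MOV R0, 75  → R0 = 75
  PUSH R0  → stack: [75]
  PUSH R4  → stack: [75, 85]
  PUSH R2  → stack: [75, 85, 56]
  POP R2  → R2 = 56, stack: [75, 85]
Final: R2 = 56

56


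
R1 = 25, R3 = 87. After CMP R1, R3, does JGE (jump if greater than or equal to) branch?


Trace:
  R1 = 25, R3 = 87
  CMP R1, R3  → compares 25 vs 87
  JGE checks: is 25 greater than or equal to 87?
  25 < 87, so condition is false
Branch taken: No

No


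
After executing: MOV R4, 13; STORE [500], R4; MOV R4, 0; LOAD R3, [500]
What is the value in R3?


Register and memory trace:
  MOV R4, 13  → R4 = 13
  STORE [500], R4  → mem[500] = 13
  MOV R4, 0  → R4 = 0
  LOAD R3, [500]  → R3 = mem[500] = 13
Final: R3 = 13

13


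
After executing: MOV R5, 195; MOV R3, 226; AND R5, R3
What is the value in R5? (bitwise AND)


Register state trace:
  MOV R5, 195  → R5 = 195 (0b11000011)
  MOV R3, 226  → R3 = 226 (0b11100010)
  AND R5, R3  → R5 = 195 AND 226 = 194 (0b11000010)
Final: R5 = 194

194


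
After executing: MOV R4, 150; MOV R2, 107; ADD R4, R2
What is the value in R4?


Register state trace:
  MOV R4, 150  → R4 = 150
  MOV R2, 107  → R2 = 107
  ADD R4, R2  → R4 = 150 + 107 = 257
Final: R4 = 257

257


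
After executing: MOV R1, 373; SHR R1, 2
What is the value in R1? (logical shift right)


Register state trace:
  MOV R1, 373  → R1 = 373
  SHR R1, 2  → R1 = 373 >> 2 = 373 // 2^2 = 93
Final: R1 = 93

93
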